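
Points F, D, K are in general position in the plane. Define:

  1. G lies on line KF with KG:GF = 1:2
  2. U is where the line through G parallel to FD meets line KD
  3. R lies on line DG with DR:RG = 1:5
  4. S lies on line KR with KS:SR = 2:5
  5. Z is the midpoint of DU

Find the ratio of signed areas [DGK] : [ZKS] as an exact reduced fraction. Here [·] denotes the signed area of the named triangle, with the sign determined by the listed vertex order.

Set F = (0, 0), D = (1, 0), K = (0, 1); any affine frame gives the same invariant.
1. G lies on line KF with KG:GF = 1:2 ⇒ G = (0, 2/3)
2. U is where the line through G parallel to FD meets line KD ⇒ U = (1/3, 2/3)
3. R lies on line DG with DR:RG = 1:5 ⇒ R = (5/6, 1/9)
4. S lies on line KR with KS:SR = 2:5 ⇒ S = (5/21, 47/63)
5. Z is the midpoint of DU ⇒ Z = (2/3, 1/3)
2·[DGK] = -1/3, 2·[ZKS] = 2/189
[DGK]:[ZKS] = -1/3:2/189 = -63/2

[DGK]:[ZKS] = -63/2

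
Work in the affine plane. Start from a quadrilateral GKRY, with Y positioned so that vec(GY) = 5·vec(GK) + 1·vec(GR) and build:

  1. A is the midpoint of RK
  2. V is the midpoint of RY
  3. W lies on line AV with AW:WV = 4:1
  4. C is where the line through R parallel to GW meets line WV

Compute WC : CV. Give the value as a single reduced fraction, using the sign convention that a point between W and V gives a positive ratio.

Assign G = (0, 0), K = (1, 0), R = (0, 1), Y = (5, 1) — the answer is frame-independent, so this choice is without loss of generality.
1. A is the midpoint of RK ⇒ A = (1/2, 1/2)
2. V is the midpoint of RY ⇒ V = (5/2, 1)
3. W lies on line AV with AW:WV = 4:1 ⇒ W = (21/10, 9/10)
4. C is where the line through R parallel to GW meets line WV ⇒ C = (-7/2, -1/2)
C = W + t·(V−W) with t = -14, so WC:CV = t:(1−t) = -14:15

WC:CV = -14/15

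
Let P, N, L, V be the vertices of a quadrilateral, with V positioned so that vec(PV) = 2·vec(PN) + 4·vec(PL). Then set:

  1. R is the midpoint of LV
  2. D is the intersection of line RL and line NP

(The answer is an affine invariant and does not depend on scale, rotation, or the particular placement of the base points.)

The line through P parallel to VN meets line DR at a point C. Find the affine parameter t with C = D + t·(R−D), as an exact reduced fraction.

Set P = (0, 0), N = (1, 0), L = (0, 1), V = (2, 4); any affine frame gives the same invariant.
1. R is the midpoint of LV ⇒ R = (1, 5/2)
2. D is the intersection of line RL and line NP ⇒ D = (-2/3, 0)
through P parallel to VN: direction (-1, -4); meets DR at C = (2/5, 8/5)
C = D + t·(R−D) with t = 16/25

t = 16/25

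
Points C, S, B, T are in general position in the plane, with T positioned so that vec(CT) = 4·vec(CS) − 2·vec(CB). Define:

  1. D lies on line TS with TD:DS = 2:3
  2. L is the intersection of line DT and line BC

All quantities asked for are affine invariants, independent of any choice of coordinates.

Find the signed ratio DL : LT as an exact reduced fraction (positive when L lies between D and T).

Choose coordinates C = (0, 0), S = (1, 0), B = (0, 1), T = (4, -2).
1. D lies on line TS with TD:DS = 2:3 ⇒ D = (14/5, -6/5)
2. L is the intersection of line DT and line BC ⇒ L = (0, 2/3)
L = D + t·(T−D) with t = -7/3, so DL:LT = t:(1−t) = -7/3:10/3

DL:LT = -7/10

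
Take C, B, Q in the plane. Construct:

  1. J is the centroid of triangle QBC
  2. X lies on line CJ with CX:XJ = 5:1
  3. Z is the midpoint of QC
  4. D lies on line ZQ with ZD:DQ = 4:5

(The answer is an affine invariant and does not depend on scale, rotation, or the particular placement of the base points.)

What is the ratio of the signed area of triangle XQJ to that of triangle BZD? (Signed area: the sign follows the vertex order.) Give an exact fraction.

[XQJ]:[BZD] = 1/4

Choose coordinates C = (0, 0), B = (1, 0), Q = (0, 1).
1. J is the centroid of triangle QBC ⇒ J = (1/3, 1/3)
2. X lies on line CJ with CX:XJ = 5:1 ⇒ X = (5/18, 5/18)
3. Z is the midpoint of QC ⇒ Z = (0, 1/2)
4. D lies on line ZQ with ZD:DQ = 4:5 ⇒ D = (0, 13/18)
2·[XQJ] = -1/18, 2·[BZD] = -2/9
[XQJ]:[BZD] = -1/18:-2/9 = 1/4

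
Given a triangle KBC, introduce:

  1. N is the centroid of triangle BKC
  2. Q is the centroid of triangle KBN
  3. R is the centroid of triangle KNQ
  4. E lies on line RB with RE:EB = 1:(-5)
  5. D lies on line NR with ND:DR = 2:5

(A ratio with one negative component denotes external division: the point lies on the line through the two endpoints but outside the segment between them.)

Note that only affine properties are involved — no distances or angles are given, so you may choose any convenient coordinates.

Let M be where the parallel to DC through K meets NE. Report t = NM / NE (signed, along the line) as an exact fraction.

t = 65/44

Work in coordinates with K = (0, 0), B = (1, 0), C = (0, 1).
1. N is the centroid of triangle BKC ⇒ N = (1/3, 1/3)
2. Q is the centroid of triangle KBN ⇒ Q = (4/9, 1/9)
3. R is the centroid of triangle KNQ ⇒ R = (7/27, 4/27)
4. E lies on line RB with RE:EB = 1:(-5) ⇒ E = (2/27, 5/27)
5. D lies on line NR with ND:DR = 2:5 ⇒ D = (59/189, 53/189)
through K parallel to DC: direction (-59/189, 136/189); meets NE at M = (-59/1188, 34/297)
M = N + t·(E−N) with t = 65/44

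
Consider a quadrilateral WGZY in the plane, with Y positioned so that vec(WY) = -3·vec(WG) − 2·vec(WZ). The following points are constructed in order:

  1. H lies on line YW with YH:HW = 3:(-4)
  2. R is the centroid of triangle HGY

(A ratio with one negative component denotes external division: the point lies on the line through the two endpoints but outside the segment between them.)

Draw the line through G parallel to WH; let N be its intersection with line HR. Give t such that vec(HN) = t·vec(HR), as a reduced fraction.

t = 3

Choose coordinates W = (0, 0), G = (1, 0), Z = (0, 1), Y = (-3, -2).
1. H lies on line YW with YH:HW = 3:(-4) ⇒ H = (-12, -8)
2. R is the centroid of triangle HGY ⇒ R = (-14/3, -10/3)
through G parallel to WH: direction (-12, -8); meets HR at N = (10, 6)
N = H + t·(R−H) with t = 3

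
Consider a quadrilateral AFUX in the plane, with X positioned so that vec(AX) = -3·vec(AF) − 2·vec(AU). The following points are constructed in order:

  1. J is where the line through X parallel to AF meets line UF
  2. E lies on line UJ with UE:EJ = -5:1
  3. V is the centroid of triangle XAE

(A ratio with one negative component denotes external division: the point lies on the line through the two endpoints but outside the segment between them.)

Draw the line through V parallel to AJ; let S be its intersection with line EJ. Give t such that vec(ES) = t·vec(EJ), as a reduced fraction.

Choose coordinates A = (0, 0), F = (1, 0), U = (0, 1), X = (-3, -2).
1. J is where the line through X parallel to AF meets line UF ⇒ J = (3, -2)
2. E lies on line UJ with UE:EJ = -5:1 ⇒ E = (15/4, -11/4)
3. V is the centroid of triangle XAE ⇒ V = (1/4, -19/12)
through V parallel to AJ: direction (3, -2); meets EJ at S = (29/4, -25/4)
S = E + t·(J−E) with t = -14/3

t = -14/3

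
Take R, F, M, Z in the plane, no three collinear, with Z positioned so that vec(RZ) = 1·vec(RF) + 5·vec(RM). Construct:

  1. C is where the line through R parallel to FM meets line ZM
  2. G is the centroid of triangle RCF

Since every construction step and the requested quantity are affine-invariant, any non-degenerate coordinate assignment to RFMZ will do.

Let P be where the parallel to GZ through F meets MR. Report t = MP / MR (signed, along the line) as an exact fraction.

Set R = (0, 0), F = (1, 0), M = (0, 1), Z = (1, 5); any affine frame gives the same invariant.
1. C is where the line through R parallel to FM meets line ZM ⇒ C = (-1/5, 1/5)
2. G is the centroid of triangle RCF ⇒ G = (4/15, 1/15)
through F parallel to GZ: direction (11/15, 74/15); meets MR at P = (0, -74/11)
P = M + t·(R−M) with t = 85/11

t = 85/11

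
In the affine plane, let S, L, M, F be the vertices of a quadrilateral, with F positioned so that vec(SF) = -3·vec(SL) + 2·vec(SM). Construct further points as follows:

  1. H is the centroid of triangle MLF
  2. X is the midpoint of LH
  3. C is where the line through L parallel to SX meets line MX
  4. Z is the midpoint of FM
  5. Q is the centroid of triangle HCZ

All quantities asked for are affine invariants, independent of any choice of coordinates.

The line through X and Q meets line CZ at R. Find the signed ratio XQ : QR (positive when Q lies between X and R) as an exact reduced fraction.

XQ:QR = 5

Assign S = (0, 0), L = (1, 0), M = (0, 1), F = (-3, 2) — the answer is frame-independent, so this choice is without loss of generality.
1. H is the centroid of triangle MLF ⇒ H = (-2/3, 1)
2. X is the midpoint of LH ⇒ X = (1/6, 1/2)
3. C is where the line through L parallel to SX meets line MX ⇒ C = (2/3, -1)
4. Z is the midpoint of FM ⇒ Z = (-3/2, 3/2)
5. Q is the centroid of triangle HCZ ⇒ Q = (-1/2, 1/2)
line XQ meets CZ at R = (-19/30, 1/2)
Q = X + t·(R−X) with t = 5/6, so XQ:QR = 5/6:1/6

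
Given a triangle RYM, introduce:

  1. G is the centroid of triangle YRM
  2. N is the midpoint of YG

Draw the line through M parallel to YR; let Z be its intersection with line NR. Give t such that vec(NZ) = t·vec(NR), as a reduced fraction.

t = -5

Set R = (0, 0), Y = (1, 0), M = (0, 1); any affine frame gives the same invariant.
1. G is the centroid of triangle YRM ⇒ G = (1/3, 1/3)
2. N is the midpoint of YG ⇒ N = (2/3, 1/6)
through M parallel to YR: direction (-1, 0); meets NR at Z = (4, 1)
Z = N + t·(R−N) with t = -5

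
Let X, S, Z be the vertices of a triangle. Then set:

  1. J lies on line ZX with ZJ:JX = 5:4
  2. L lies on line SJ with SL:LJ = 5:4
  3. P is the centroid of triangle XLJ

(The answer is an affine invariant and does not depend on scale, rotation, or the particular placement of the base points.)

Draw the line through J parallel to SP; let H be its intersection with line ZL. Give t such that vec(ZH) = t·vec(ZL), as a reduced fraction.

Choose coordinates X = (0, 0), S = (1, 0), Z = (0, 1).
1. J lies on line ZX with ZJ:JX = 5:4 ⇒ J = (0, 4/9)
2. L lies on line SJ with SL:LJ = 5:4 ⇒ L = (4/9, 20/81)
3. P is the centroid of triangle XLJ ⇒ P = (4/27, 56/243)
through J parallel to SP: direction (-23/27, 56/243); meets ZL at H = (460/1179, 3596/10611)
H = Z + t·(L−Z) with t = 115/131

t = 115/131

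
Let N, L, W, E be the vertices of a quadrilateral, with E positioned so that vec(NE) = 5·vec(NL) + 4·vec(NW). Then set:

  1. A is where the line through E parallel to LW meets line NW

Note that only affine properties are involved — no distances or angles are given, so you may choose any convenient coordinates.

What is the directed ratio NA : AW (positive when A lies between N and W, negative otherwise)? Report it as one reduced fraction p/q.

NA:AW = -9/8

Work in coordinates with N = (0, 0), L = (1, 0), W = (0, 1), E = (5, 4).
1. A is where the line through E parallel to LW meets line NW ⇒ A = (0, 9)
A = N + t·(W−N) with t = 9, so NA:AW = t:(1−t) = 9:-8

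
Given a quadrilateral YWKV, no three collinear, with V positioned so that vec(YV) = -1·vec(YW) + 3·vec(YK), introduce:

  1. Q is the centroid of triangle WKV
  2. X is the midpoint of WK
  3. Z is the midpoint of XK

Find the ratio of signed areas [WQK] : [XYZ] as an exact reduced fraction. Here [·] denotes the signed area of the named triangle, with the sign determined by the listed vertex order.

Set Y = (0, 0), W = (1, 0), K = (0, 1), V = (-1, 3); any affine frame gives the same invariant.
1. Q is the centroid of triangle WKV ⇒ Q = (0, 4/3)
2. X is the midpoint of WK ⇒ X = (1/2, 1/2)
3. Z is the midpoint of XK ⇒ Z = (1/4, 3/4)
2·[WQK] = 1/3, 2·[XYZ] = -1/4
[WQK]:[XYZ] = 1/3:-1/4 = -4/3

[WQK]:[XYZ] = -4/3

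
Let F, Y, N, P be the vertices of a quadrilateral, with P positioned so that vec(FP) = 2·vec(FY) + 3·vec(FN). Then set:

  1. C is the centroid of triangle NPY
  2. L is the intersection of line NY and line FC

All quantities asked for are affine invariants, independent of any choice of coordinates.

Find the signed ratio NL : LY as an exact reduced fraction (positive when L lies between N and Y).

Set F = (0, 0), Y = (1, 0), N = (0, 1), P = (2, 3); any affine frame gives the same invariant.
1. C is the centroid of triangle NPY ⇒ C = (1, 4/3)
2. L is the intersection of line NY and line FC ⇒ L = (3/7, 4/7)
L = N + t·(Y−N) with t = 3/7, so NL:LY = t:(1−t) = 3/7:4/7

NL:LY = 3/4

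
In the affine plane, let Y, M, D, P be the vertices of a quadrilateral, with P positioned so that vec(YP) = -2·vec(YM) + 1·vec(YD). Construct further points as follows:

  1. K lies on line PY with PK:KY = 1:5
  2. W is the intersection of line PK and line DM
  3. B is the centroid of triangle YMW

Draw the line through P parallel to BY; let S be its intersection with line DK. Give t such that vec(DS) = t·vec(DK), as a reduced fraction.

Assign Y = (0, 0), M = (1, 0), D = (0, 1), P = (-2, 1) — the answer is frame-independent, so this choice is without loss of generality.
1. K lies on line PY with PK:KY = 1:5 ⇒ K = (-5/3, 5/6)
2. W is the intersection of line PK and line DM ⇒ W = (2, -1)
3. B is the centroid of triangle YMW ⇒ B = (1, -1/3)
through P parallel to BY: direction (-1, 1/3); meets DK at S = (-20/13, 11/13)
S = D + t·(K−D) with t = 12/13

t = 12/13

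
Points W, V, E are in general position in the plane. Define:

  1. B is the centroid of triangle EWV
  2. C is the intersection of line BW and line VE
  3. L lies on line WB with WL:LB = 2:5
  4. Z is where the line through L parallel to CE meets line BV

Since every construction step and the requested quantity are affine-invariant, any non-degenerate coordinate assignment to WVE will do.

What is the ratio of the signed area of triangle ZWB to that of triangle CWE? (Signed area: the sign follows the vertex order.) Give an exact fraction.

Set W = (0, 0), V = (1, 0), E = (0, 1); any affine frame gives the same invariant.
1. B is the centroid of triangle EWV ⇒ B = (1/3, 1/3)
2. C is the intersection of line BW and line VE ⇒ C = (1/2, 1/2)
3. L lies on line WB with WL:LB = 2:5 ⇒ L = (2/21, 2/21)
4. Z is where the line through L parallel to CE meets line BV ⇒ Z = (-13/21, 17/21)
2·[ZWB] = 10/21, 2·[CWE] = -1/2
[ZWB]:[CWE] = 10/21:-1/2 = -20/21

[ZWB]:[CWE] = -20/21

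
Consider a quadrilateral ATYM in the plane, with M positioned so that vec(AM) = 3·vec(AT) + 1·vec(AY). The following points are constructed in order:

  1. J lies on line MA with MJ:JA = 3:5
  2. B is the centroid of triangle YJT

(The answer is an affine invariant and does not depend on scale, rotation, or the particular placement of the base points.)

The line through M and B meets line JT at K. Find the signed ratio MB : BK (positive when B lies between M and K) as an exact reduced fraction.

Set A = (0, 0), T = (1, 0), Y = (0, 1), M = (3, 1); any affine frame gives the same invariant.
1. J lies on line MA with MJ:JA = 3:5 ⇒ J = (15/8, 5/8)
2. B is the centroid of triangle YJT ⇒ B = (23/24, 13/24)
line MB meets JT at K = (17/8, 45/56)
B = M + t·(K−M) with t = 7/3, so MB:BK = 7/3:-4/3

MB:BK = -7/4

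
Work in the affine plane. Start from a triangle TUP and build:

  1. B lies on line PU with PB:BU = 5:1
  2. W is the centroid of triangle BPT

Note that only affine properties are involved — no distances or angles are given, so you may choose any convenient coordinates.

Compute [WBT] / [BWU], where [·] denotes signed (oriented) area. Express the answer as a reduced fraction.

Set T = (0, 0), U = (1, 0), P = (0, 1); any affine frame gives the same invariant.
1. B lies on line PU with PB:BU = 5:1 ⇒ B = (5/6, 1/6)
2. W is the centroid of triangle BPT ⇒ W = (5/18, 7/18)
2·[WBT] = -5/18, 2·[BWU] = 1/18
[WBT]:[BWU] = -5/18:1/18 = -5

[WBT]:[BWU] = -5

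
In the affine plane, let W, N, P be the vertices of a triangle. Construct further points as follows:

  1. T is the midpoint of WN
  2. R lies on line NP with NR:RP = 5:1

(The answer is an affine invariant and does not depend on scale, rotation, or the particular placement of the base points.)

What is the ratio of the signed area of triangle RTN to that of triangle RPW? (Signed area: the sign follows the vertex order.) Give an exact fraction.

[RTN]:[RPW] = 5/2

Set W = (0, 0), N = (1, 0), P = (0, 1); any affine frame gives the same invariant.
1. T is the midpoint of WN ⇒ T = (1/2, 0)
2. R lies on line NP with NR:RP = 5:1 ⇒ R = (1/6, 5/6)
2·[RTN] = 5/12, 2·[RPW] = 1/6
[RTN]:[RPW] = 5/12:1/6 = 5/2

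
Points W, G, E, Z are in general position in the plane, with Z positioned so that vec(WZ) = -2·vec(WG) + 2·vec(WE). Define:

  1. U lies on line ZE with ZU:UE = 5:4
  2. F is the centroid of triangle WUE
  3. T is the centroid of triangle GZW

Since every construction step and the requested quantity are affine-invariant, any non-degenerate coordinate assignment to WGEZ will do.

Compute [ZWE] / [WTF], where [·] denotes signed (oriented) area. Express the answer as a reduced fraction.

[ZWE]:[WTF] = -27

Work in coordinates with W = (0, 0), G = (1, 0), E = (0, 1), Z = (-2, 2).
1. U lies on line ZE with ZU:UE = 5:4 ⇒ U = (-8/9, 13/9)
2. F is the centroid of triangle WUE ⇒ F = (-8/27, 22/27)
3. T is the centroid of triangle GZW ⇒ T = (-1/3, 2/3)
2·[ZWE] = 2, 2·[WTF] = -2/27
[ZWE]:[WTF] = 2:-2/27 = -27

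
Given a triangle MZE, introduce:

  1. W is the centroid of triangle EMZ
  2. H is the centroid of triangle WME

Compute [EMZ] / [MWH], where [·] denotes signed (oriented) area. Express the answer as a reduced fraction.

Work in coordinates with M = (0, 0), Z = (1, 0), E = (0, 1).
1. W is the centroid of triangle EMZ ⇒ W = (1/3, 1/3)
2. H is the centroid of triangle WME ⇒ H = (1/9, 4/9)
2·[EMZ] = 1, 2·[MWH] = 1/9
[EMZ]:[MWH] = 1:1/9 = 9

[EMZ]:[MWH] = 9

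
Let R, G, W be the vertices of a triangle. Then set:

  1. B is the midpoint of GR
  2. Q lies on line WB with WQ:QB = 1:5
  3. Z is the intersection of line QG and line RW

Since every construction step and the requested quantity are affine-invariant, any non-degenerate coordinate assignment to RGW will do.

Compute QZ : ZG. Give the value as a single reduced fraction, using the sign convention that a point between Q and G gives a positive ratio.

Work in coordinates with R = (0, 0), G = (1, 0), W = (0, 1).
1. B is the midpoint of GR ⇒ B = (1/2, 0)
2. Q lies on line WB with WQ:QB = 1:5 ⇒ Q = (1/12, 5/6)
3. Z is the intersection of line QG and line RW ⇒ Z = (0, 10/11)
Z = Q + t·(G−Q) with t = -1/11, so QZ:ZG = t:(1−t) = -1/11:12/11

QZ:ZG = -1/12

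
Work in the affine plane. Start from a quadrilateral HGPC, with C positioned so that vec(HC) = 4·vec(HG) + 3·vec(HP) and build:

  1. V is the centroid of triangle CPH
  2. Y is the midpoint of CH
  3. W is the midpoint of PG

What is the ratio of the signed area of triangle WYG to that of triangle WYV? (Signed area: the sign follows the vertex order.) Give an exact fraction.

Choose coordinates H = (0, 0), G = (1, 0), P = (0, 1), C = (4, 3).
1. V is the centroid of triangle CPH ⇒ V = (4/3, 4/3)
2. Y is the midpoint of CH ⇒ Y = (2, 3/2)
3. W is the midpoint of PG ⇒ W = (1/2, 1/2)
2·[WYG] = -5/4, 2·[WYV] = 5/12
[WYG]:[WYV] = -5/4:5/12 = -3

[WYG]:[WYV] = -3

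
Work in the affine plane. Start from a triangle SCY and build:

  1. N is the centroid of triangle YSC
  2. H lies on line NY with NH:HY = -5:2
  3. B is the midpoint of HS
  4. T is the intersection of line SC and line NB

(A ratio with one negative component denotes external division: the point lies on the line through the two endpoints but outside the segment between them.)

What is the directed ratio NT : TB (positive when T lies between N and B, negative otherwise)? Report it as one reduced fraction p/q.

Set S = (0, 0), C = (1, 0), Y = (0, 1); any affine frame gives the same invariant.
1. N is the centroid of triangle YSC ⇒ N = (1/3, 1/3)
2. H lies on line NY with NH:HY = -5:2 ⇒ H = (-2/9, 13/9)
3. B is the midpoint of HS ⇒ B = (-1/9, 13/18)
4. T is the intersection of line SC and line NB ⇒ T = (5/7, 0)
T = N + t·(B−N) with t = -6/7, so NT:TB = t:(1−t) = -6/7:13/7

NT:TB = -6/13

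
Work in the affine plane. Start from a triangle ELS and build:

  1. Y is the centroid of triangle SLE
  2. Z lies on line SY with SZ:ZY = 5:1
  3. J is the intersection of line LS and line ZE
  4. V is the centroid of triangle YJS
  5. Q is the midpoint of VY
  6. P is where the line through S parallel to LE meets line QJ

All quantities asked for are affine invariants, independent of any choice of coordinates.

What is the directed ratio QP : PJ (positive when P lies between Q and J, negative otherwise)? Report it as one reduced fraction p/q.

QP:PJ = -119/90

Set E = (0, 0), L = (1, 0), S = (0, 1); any affine frame gives the same invariant.
1. Y is the centroid of triangle SLE ⇒ Y = (1/3, 1/3)
2. Z lies on line SY with SZ:ZY = 5:1 ⇒ Z = (5/18, 4/9)
3. J is the intersection of line LS and line ZE ⇒ J = (5/13, 8/13)
4. V is the centroid of triangle YJS ⇒ V = (28/117, 76/117)
5. Q is the midpoint of VY ⇒ Q = (67/234, 115/234)
6. P is where the line through S parallel to LE meets line QJ ⇒ P = (20/29, 1)
P = Q + t·(J−Q) with t = 119/29, so QP:PJ = t:(1−t) = 119/29:-90/29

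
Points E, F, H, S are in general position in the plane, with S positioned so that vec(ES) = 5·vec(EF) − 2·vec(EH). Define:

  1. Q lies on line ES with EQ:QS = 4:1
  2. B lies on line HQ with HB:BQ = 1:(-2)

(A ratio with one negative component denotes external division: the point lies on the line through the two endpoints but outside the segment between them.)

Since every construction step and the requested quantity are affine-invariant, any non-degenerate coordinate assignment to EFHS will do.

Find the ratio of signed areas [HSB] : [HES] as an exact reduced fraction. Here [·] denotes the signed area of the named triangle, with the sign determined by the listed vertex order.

[HSB]:[HES] = 1/5

Choose coordinates E = (0, 0), F = (1, 0), H = (0, 1), S = (5, -2).
1. Q lies on line ES with EQ:QS = 4:1 ⇒ Q = (4, -8/5)
2. B lies on line HQ with HB:BQ = 1:(-2) ⇒ B = (-4, 18/5)
2·[HSB] = 1, 2·[HES] = 5
[HSB]:[HES] = 1:5 = 1/5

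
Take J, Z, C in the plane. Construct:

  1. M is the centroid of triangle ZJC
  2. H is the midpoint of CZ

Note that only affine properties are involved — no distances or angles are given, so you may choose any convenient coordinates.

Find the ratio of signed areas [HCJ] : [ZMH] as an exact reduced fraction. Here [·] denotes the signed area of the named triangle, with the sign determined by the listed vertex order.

[HCJ]:[ZMH] = -3

Set J = (0, 0), Z = (1, 0), C = (0, 1); any affine frame gives the same invariant.
1. M is the centroid of triangle ZJC ⇒ M = (1/3, 1/3)
2. H is the midpoint of CZ ⇒ H = (1/2, 1/2)
2·[HCJ] = 1/2, 2·[ZMH] = -1/6
[HCJ]:[ZMH] = 1/2:-1/6 = -3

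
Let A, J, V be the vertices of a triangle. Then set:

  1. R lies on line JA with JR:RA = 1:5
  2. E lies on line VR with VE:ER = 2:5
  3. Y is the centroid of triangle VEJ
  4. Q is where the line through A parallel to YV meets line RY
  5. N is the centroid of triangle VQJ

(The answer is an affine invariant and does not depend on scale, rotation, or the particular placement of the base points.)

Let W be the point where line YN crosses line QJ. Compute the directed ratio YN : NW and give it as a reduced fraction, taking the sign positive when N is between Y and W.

YN:NW = 145/167

Set A = (0, 0), J = (1, 0), V = (0, 1); any affine frame gives the same invariant.
1. R lies on line JA with JR:RA = 1:5 ⇒ R = (5/6, 0)
2. E lies on line VR with VE:ER = 2:5 ⇒ E = (5/21, 5/7)
3. Y is the centroid of triangle VEJ ⇒ Y = (26/63, 4/7)
4. Q is where the line through A parallel to YV meets line RY ⇒ Q = (520/147, -180/49)
5. N is the centroid of triangle VQJ ⇒ N = (667/441, -131/147)
line YN meets QJ at W = (35542/12789, -3660/1421)
N = Y + t·(W−Y) with t = 145/312, so YN:NW = 145/312:167/312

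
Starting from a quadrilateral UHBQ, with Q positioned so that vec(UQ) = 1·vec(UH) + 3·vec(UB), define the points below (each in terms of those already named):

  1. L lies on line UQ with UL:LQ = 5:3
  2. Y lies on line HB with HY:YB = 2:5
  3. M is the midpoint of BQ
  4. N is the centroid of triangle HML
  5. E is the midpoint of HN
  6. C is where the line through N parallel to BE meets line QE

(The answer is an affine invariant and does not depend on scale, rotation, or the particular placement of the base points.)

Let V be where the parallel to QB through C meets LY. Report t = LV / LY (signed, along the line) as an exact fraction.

t = 133/198

Set U = (0, 0), H = (1, 0), B = (0, 1), Q = (1, 3); any affine frame gives the same invariant.
1. L lies on line UQ with UL:LQ = 5:3 ⇒ L = (5/8, 15/8)
2. Y lies on line HB with HY:YB = 2:5 ⇒ Y = (5/7, 2/7)
3. M is the midpoint of BQ ⇒ M = (1/2, 2)
4. N is the centroid of triangle HML ⇒ N = (17/24, 31/24)
5. E is the midpoint of HN ⇒ E = (41/48, 31/48)
6. C is where the line through N parallel to BE meets line QE ⇒ C = (1409/1584, 1927/1584)
through C parallel to QB: direction (-1, -2); meets LY at V = (1085/1584, 1279/1584)
V = L + t·(Y−L) with t = 133/198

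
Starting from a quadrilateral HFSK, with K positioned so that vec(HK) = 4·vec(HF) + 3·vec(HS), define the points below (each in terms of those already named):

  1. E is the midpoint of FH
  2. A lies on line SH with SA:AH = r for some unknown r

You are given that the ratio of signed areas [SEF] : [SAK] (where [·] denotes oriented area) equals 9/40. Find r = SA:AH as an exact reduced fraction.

r = 5/4

Work in coordinates with H = (0, 0), F = (1, 0), S = (0, 1), K = (4, 3).
1. E is the midpoint of FH ⇒ E = (1/2, 0)
2. With SA:AH = r, write λ = r/(r+1) so A = S + λ·(H−S); A is affine-linear in λ
Every point depending on A is an affine combination of A and λ-independent points, so each such coordinate is linear in λ; the λ² term in each signed area is a multiple of (H−S)×(H−S) = 0, so 2·[SEF] and 2·[SAK] are each linear in λ. Evaluating at λ=0 and λ=1:
  2·[SEF] = 1/2,   2·[SAK] = 4·λ
So [SEF]:[SAK] = (1/2) / (4·λ). Setting this equal to 9/40:
  1/2 = 9/40·(4·λ)  ⇒  λ = 5/9
Then r = λ/(1−λ) = (5/9)/(4/9) = 5/4. Check: with r = 5/4, A = (0, 4/9) and [SEF]:[SAK] = 9/40 as required.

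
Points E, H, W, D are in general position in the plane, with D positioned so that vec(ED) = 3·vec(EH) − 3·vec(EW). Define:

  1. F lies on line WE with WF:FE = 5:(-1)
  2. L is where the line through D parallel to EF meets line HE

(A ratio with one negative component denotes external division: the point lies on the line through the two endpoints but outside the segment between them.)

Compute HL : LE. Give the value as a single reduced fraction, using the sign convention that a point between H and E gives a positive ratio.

HL:LE = -2/3

Assign E = (0, 0), H = (1, 0), W = (0, 1), D = (3, -3) — the answer is frame-independent, so this choice is without loss of generality.
1. F lies on line WE with WF:FE = 5:(-1) ⇒ F = (0, -1/4)
2. L is where the line through D parallel to EF meets line HE ⇒ L = (3, 0)
L = H + t·(E−H) with t = -2, so HL:LE = t:(1−t) = -2:3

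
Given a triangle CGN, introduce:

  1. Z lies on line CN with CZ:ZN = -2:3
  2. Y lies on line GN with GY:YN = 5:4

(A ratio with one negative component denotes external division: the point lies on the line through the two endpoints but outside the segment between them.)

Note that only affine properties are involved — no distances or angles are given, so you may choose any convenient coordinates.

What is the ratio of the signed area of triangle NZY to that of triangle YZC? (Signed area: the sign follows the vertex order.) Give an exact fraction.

[NZY]:[YZC] = -3/2

Set C = (0, 0), G = (1, 0), N = (0, 1); any affine frame gives the same invariant.
1. Z lies on line CN with CZ:ZN = -2:3 ⇒ Z = (0, -2)
2. Y lies on line GN with GY:YN = 5:4 ⇒ Y = (4/9, 5/9)
2·[NZY] = 4/3, 2·[YZC] = -8/9
[NZY]:[YZC] = 4/3:-8/9 = -3/2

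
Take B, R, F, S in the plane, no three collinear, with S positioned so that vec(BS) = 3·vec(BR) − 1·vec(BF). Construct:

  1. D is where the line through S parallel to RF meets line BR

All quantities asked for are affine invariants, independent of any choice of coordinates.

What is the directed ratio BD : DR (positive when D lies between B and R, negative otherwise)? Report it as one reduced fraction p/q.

BD:DR = -2

Set B = (0, 0), R = (1, 0), F = (0, 1), S = (3, -1); any affine frame gives the same invariant.
1. D is where the line through S parallel to RF meets line BR ⇒ D = (2, 0)
D = B + t·(R−B) with t = 2, so BD:DR = t:(1−t) = 2:-1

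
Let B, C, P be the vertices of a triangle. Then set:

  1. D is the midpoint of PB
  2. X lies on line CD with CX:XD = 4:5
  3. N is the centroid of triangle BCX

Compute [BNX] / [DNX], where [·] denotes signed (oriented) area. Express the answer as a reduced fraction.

[BNX]:[DNX] = 4/5

Choose coordinates B = (0, 0), C = (1, 0), P = (0, 1).
1. D is the midpoint of PB ⇒ D = (0, 1/2)
2. X lies on line CD with CX:XD = 4:5 ⇒ X = (5/9, 2/9)
3. N is the centroid of triangle BCX ⇒ N = (14/27, 2/27)
2·[BNX] = 2/27, 2·[DNX] = 5/54
[BNX]:[DNX] = 2/27:5/54 = 4/5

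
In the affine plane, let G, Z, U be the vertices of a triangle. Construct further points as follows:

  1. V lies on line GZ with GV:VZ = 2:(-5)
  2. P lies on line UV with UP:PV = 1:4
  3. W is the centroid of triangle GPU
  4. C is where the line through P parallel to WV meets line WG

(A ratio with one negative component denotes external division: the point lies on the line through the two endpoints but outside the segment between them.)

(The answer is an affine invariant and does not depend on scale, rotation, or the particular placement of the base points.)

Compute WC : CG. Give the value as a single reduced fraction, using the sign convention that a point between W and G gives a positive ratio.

Work in coordinates with G = (0, 0), Z = (1, 0), U = (0, 1).
1. V lies on line GZ with GV:VZ = 2:(-5) ⇒ V = (-2/3, 0)
2. P lies on line UV with UP:PV = 1:4 ⇒ P = (-2/15, 4/5)
3. W is the centroid of triangle GPU ⇒ W = (-2/45, 3/5)
4. C is where the line through P parallel to WV meets line WG ⇒ C = (-26/405, 13/15)
C = W + t·(G−W) with t = -4/9, so WC:CG = t:(1−t) = -4/9:13/9

WC:CG = -4/13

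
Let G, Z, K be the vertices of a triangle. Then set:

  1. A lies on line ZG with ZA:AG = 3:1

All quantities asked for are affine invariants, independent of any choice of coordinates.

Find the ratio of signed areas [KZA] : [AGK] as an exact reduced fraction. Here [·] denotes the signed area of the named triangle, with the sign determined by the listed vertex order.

[KZA]:[AGK] = 3

Assign G = (0, 0), Z = (1, 0), K = (0, 1) — the answer is frame-independent, so this choice is without loss of generality.
1. A lies on line ZG with ZA:AG = 3:1 ⇒ A = (1/4, 0)
2·[KZA] = -3/4, 2·[AGK] = -1/4
[KZA]:[AGK] = -3/4:-1/4 = 3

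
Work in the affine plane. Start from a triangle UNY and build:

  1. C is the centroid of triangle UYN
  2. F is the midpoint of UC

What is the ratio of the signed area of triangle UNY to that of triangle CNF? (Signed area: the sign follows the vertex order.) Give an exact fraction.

[UNY]:[CNF] = -6

Work in coordinates with U = (0, 0), N = (1, 0), Y = (0, 1).
1. C is the centroid of triangle UYN ⇒ C = (1/3, 1/3)
2. F is the midpoint of UC ⇒ F = (1/6, 1/6)
2·[UNY] = 1, 2·[CNF] = -1/6
[UNY]:[CNF] = 1:-1/6 = -6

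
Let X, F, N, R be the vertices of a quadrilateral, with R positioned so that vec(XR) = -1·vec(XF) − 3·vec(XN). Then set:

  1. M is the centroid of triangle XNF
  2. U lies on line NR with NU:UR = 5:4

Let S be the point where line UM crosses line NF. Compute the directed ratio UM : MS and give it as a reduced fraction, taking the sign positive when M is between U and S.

UM:MS = 22/3

Set X = (0, 0), F = (1, 0), N = (0, 1), R = (-1, -3); any affine frame gives the same invariant.
1. M is the centroid of triangle XNF ⇒ M = (1/3, 1/3)
2. U lies on line NR with NU:UR = 5:4 ⇒ U = (-5/9, -11/9)
line UM meets NF at S = (5/11, 6/11)
M = U + t·(S−U) with t = 22/25, so UM:MS = 22/25:3/25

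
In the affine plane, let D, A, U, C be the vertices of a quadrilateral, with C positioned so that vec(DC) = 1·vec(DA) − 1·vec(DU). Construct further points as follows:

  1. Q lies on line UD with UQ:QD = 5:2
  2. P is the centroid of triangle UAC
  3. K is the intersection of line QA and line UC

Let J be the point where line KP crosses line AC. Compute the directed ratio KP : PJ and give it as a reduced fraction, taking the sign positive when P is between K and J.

Set D = (0, 0), A = (1, 0), U = (0, 1), C = (1, -1); any affine frame gives the same invariant.
1. Q lies on line UD with UQ:QD = 5:2 ⇒ Q = (0, 2/7)
2. P is the centroid of triangle UAC ⇒ P = (2/3, 0)
3. K is the intersection of line QA and line UC ⇒ K = (5/12, 1/6)
line KP meets AC at J = (1, -2/9)
P = K + t·(J−K) with t = 3/7, so KP:PJ = 3/7:4/7

KP:PJ = 3/4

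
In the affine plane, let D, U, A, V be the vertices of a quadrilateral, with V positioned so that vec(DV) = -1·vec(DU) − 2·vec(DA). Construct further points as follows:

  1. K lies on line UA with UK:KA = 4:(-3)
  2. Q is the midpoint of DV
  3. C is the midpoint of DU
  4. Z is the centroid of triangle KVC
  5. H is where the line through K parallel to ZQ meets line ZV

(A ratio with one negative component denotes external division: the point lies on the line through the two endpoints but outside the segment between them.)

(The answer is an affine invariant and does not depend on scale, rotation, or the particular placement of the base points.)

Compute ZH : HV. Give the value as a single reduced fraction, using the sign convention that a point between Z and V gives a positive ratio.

ZH:HV = 5/4

Assign D = (0, 0), U = (1, 0), A = (0, 1), V = (-1, -2) — the answer is frame-independent, so this choice is without loss of generality.
1. K lies on line UA with UK:KA = 4:(-3) ⇒ K = (-3, 4)
2. Q is the midpoint of DV ⇒ Q = (-1/2, -1)
3. C is the midpoint of DU ⇒ C = (1/2, 0)
4. Z is the centroid of triangle KVC ⇒ Z = (-7/6, 2/3)
5. H is where the line through K parallel to ZQ meets line ZV ⇒ H = (-29/27, -22/27)
H = Z + t·(V−Z) with t = 5/9, so ZH:HV = t:(1−t) = 5/9:4/9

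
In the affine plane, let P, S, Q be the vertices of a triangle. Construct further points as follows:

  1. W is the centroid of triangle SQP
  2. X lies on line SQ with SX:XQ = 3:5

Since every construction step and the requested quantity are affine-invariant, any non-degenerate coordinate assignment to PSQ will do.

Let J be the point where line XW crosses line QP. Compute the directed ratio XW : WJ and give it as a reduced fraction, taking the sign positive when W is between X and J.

Assign P = (0, 0), S = (1, 0), Q = (0, 1) — the answer is frame-independent, so this choice is without loss of generality.
1. W is the centroid of triangle SQP ⇒ W = (1/3, 1/3)
2. X lies on line SQ with SX:XQ = 3:5 ⇒ X = (5/8, 3/8)
line XW meets QP at J = (0, 2/7)
W = X + t·(J−X) with t = 7/15, so XW:WJ = 7/15:8/15

XW:WJ = 7/8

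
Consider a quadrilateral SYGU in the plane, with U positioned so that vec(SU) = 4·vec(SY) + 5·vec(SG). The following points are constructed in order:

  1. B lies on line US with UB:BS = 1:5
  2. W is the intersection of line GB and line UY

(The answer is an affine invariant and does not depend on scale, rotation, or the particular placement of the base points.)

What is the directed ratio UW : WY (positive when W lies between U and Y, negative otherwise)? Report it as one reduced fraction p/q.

UW:WY = 4/39

Work in coordinates with S = (0, 0), Y = (1, 0), G = (0, 1), U = (4, 5).
1. B lies on line US with UB:BS = 1:5 ⇒ B = (10/3, 25/6)
2. W is the intersection of line GB and line UY ⇒ W = (160/43, 195/43)
W = U + t·(Y−U) with t = 4/43, so UW:WY = t:(1−t) = 4/43:39/43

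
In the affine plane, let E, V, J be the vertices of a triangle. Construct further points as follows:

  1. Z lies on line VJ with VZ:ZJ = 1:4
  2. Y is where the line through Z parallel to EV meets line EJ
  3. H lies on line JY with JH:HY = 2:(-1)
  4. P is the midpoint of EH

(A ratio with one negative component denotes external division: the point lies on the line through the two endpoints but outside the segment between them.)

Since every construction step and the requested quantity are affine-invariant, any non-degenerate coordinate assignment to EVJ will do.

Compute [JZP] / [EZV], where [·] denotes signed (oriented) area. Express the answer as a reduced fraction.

[JZP]:[EZV] = 26/5

Choose coordinates E = (0, 0), V = (1, 0), J = (0, 1).
1. Z lies on line VJ with VZ:ZJ = 1:4 ⇒ Z = (4/5, 1/5)
2. Y is where the line through Z parallel to EV meets line EJ ⇒ Y = (0, 1/5)
3. H lies on line JY with JH:HY = 2:(-1) ⇒ H = (0, -3/5)
4. P is the midpoint of EH ⇒ P = (0, -3/10)
2·[JZP] = -26/25, 2·[EZV] = -1/5
[JZP]:[EZV] = -26/25:-1/5 = 26/5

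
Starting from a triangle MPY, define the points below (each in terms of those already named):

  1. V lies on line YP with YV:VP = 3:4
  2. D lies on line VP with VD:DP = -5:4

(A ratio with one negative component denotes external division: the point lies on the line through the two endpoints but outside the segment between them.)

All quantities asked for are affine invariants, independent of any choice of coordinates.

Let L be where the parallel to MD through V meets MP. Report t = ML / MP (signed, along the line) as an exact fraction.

t = 5/4

Assign M = (0, 0), P = (1, 0), Y = (0, 1) — the answer is frame-independent, so this choice is without loss of generality.
1. V lies on line YP with YV:VP = 3:4 ⇒ V = (3/7, 4/7)
2. D lies on line VP with VD:DP = -5:4 ⇒ D = (23/7, -16/7)
through V parallel to MD: direction (23/7, -16/7); meets MP at L = (5/4, 0)
L = M + t·(P−M) with t = 5/4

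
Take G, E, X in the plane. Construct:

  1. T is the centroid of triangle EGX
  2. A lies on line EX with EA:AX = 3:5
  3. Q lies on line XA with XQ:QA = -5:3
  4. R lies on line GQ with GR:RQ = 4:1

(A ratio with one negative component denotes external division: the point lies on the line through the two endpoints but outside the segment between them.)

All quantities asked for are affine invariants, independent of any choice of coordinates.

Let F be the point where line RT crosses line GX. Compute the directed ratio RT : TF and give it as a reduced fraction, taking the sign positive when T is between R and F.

RT:TF = 11/4

Assign G = (0, 0), E = (1, 0), X = (0, 1) — the answer is frame-independent, so this choice is without loss of generality.
1. T is the centroid of triangle EGX ⇒ T = (1/3, 1/3)
2. A lies on line EX with EA:AX = 3:5 ⇒ A = (5/8, 3/8)
3. Q lies on line XA with XQ:QA = -5:3 ⇒ Q = (25/16, -9/16)
4. R lies on line GQ with GR:RQ = 4:1 ⇒ R = (5/4, -9/20)
line RT meets GX at F = (0, 34/55)
T = R + t·(F−R) with t = 11/15, so RT:TF = 11/15:4/15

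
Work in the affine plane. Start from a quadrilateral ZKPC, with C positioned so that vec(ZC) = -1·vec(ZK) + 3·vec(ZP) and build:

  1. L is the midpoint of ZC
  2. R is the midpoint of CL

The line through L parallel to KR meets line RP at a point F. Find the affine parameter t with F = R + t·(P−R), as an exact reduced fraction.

Set Z = (0, 0), K = (1, 0), P = (0, 1), C = (-1, 3); any affine frame gives the same invariant.
1. L is the midpoint of ZC ⇒ L = (-1/2, 3/2)
2. R is the midpoint of CL ⇒ R = (-3/4, 9/4)
through L parallel to KR: direction (-7/4, 9/4); meets RP at F = (3/8, 3/8)
F = R + t·(P−R) with t = 3/2

t = 3/2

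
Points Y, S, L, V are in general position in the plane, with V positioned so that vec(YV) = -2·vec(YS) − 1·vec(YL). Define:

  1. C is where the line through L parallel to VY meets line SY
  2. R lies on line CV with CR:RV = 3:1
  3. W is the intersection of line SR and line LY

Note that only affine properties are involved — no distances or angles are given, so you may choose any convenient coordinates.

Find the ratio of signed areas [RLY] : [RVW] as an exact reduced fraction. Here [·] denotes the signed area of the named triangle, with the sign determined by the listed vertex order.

Choose coordinates Y = (0, 0), S = (1, 0), L = (0, 1), V = (-2, -1).
1. C is where the line through L parallel to VY meets line SY ⇒ C = (-2, 0)
2. R lies on line CV with CR:RV = 3:1 ⇒ R = (-2, -3/4)
3. W is the intersection of line SR and line LY ⇒ W = (0, -1/4)
2·[RLY] = -2, 2·[RVW] = 1/2
[RLY]:[RVW] = -2:1/2 = -4

[RLY]:[RVW] = -4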